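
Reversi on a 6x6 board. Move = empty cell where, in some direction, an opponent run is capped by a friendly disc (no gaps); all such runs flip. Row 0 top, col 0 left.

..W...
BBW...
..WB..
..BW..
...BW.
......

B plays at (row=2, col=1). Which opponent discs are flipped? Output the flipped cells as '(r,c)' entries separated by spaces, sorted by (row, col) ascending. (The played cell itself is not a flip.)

Dir NW: first cell 'B' (not opp) -> no flip
Dir N: first cell 'B' (not opp) -> no flip
Dir NE: opp run (1,2), next='.' -> no flip
Dir W: first cell '.' (not opp) -> no flip
Dir E: opp run (2,2) capped by B -> flip
Dir SW: first cell '.' (not opp) -> no flip
Dir S: first cell '.' (not opp) -> no flip
Dir SE: first cell 'B' (not opp) -> no flip

Answer: (2,2)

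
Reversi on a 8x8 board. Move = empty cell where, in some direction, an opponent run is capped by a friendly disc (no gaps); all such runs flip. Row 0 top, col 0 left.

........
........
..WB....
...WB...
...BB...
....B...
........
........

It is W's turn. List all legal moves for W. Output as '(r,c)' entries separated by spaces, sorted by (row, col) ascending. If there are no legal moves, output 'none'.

Answer: (1,3) (2,4) (3,5) (5,3) (5,5)

Derivation:
(1,2): no bracket -> illegal
(1,3): flips 1 -> legal
(1,4): no bracket -> illegal
(2,4): flips 1 -> legal
(2,5): no bracket -> illegal
(3,2): no bracket -> illegal
(3,5): flips 1 -> legal
(4,2): no bracket -> illegal
(4,5): no bracket -> illegal
(5,2): no bracket -> illegal
(5,3): flips 1 -> legal
(5,5): flips 1 -> legal
(6,3): no bracket -> illegal
(6,4): no bracket -> illegal
(6,5): no bracket -> illegal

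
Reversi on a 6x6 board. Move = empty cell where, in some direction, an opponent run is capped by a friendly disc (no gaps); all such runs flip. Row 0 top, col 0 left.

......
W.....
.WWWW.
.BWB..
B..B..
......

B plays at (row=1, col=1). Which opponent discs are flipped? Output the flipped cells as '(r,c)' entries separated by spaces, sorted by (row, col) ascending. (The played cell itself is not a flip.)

Answer: (2,1) (2,2)

Derivation:
Dir NW: first cell '.' (not opp) -> no flip
Dir N: first cell '.' (not opp) -> no flip
Dir NE: first cell '.' (not opp) -> no flip
Dir W: opp run (1,0), next=edge -> no flip
Dir E: first cell '.' (not opp) -> no flip
Dir SW: first cell '.' (not opp) -> no flip
Dir S: opp run (2,1) capped by B -> flip
Dir SE: opp run (2,2) capped by B -> flip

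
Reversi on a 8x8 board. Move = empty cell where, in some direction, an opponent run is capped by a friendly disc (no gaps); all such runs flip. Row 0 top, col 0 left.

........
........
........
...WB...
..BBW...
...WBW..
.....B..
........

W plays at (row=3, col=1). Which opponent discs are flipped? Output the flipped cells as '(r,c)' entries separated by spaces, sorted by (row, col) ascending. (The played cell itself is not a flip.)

Dir NW: first cell '.' (not opp) -> no flip
Dir N: first cell '.' (not opp) -> no flip
Dir NE: first cell '.' (not opp) -> no flip
Dir W: first cell '.' (not opp) -> no flip
Dir E: first cell '.' (not opp) -> no flip
Dir SW: first cell '.' (not opp) -> no flip
Dir S: first cell '.' (not opp) -> no flip
Dir SE: opp run (4,2) capped by W -> flip

Answer: (4,2)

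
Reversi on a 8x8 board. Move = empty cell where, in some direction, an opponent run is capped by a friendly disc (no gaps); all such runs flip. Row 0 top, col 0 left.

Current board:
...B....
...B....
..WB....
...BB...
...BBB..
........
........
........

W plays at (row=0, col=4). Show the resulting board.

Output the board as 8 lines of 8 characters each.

Place W at (0,4); scan 8 dirs for brackets.
Dir NW: edge -> no flip
Dir N: edge -> no flip
Dir NE: edge -> no flip
Dir W: opp run (0,3), next='.' -> no flip
Dir E: first cell '.' (not opp) -> no flip
Dir SW: opp run (1,3) capped by W -> flip
Dir S: first cell '.' (not opp) -> no flip
Dir SE: first cell '.' (not opp) -> no flip
All flips: (1,3)

Answer: ...BW...
...W....
..WB....
...BB...
...BBB..
........
........
........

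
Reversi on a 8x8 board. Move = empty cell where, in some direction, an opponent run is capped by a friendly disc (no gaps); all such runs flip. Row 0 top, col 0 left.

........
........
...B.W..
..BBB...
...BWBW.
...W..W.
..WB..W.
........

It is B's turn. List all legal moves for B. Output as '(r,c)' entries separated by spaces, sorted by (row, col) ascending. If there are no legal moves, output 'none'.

(1,4): no bracket -> illegal
(1,5): no bracket -> illegal
(1,6): flips 1 -> legal
(2,4): no bracket -> illegal
(2,6): no bracket -> illegal
(3,5): no bracket -> illegal
(3,6): no bracket -> illegal
(3,7): no bracket -> illegal
(4,2): no bracket -> illegal
(4,7): flips 1 -> legal
(5,1): no bracket -> illegal
(5,2): no bracket -> illegal
(5,4): flips 1 -> legal
(5,5): flips 1 -> legal
(5,7): no bracket -> illegal
(6,1): flips 1 -> legal
(6,4): no bracket -> illegal
(6,5): no bracket -> illegal
(6,7): flips 1 -> legal
(7,1): no bracket -> illegal
(7,2): no bracket -> illegal
(7,3): no bracket -> illegal
(7,5): no bracket -> illegal
(7,6): no bracket -> illegal
(7,7): no bracket -> illegal

Answer: (1,6) (4,7) (5,4) (5,5) (6,1) (6,7)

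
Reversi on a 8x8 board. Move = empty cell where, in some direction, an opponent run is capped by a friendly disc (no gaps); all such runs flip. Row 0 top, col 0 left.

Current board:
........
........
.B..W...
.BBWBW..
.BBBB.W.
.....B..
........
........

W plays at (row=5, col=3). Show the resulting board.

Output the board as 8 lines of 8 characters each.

Place W at (5,3); scan 8 dirs for brackets.
Dir NW: opp run (4,2) (3,1), next='.' -> no flip
Dir N: opp run (4,3) capped by W -> flip
Dir NE: opp run (4,4) capped by W -> flip
Dir W: first cell '.' (not opp) -> no flip
Dir E: first cell '.' (not opp) -> no flip
Dir SW: first cell '.' (not opp) -> no flip
Dir S: first cell '.' (not opp) -> no flip
Dir SE: first cell '.' (not opp) -> no flip
All flips: (4,3) (4,4)

Answer: ........
........
.B..W...
.BBWBW..
.BBWW.W.
...W.B..
........
........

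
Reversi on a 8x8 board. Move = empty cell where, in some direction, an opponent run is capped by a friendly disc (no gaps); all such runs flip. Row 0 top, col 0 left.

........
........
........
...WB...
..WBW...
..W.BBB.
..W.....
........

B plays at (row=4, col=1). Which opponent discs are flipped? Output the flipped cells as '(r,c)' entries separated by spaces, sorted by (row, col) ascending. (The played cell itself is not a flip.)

Dir NW: first cell '.' (not opp) -> no flip
Dir N: first cell '.' (not opp) -> no flip
Dir NE: first cell '.' (not opp) -> no flip
Dir W: first cell '.' (not opp) -> no flip
Dir E: opp run (4,2) capped by B -> flip
Dir SW: first cell '.' (not opp) -> no flip
Dir S: first cell '.' (not opp) -> no flip
Dir SE: opp run (5,2), next='.' -> no flip

Answer: (4,2)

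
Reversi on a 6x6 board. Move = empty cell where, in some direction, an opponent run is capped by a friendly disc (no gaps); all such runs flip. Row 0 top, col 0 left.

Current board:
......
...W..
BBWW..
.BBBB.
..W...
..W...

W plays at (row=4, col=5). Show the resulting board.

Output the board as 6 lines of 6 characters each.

Answer: ......
...W..
BBWW..
.BBBW.
..W..W
..W...

Derivation:
Place W at (4,5); scan 8 dirs for brackets.
Dir NW: opp run (3,4) capped by W -> flip
Dir N: first cell '.' (not opp) -> no flip
Dir NE: edge -> no flip
Dir W: first cell '.' (not opp) -> no flip
Dir E: edge -> no flip
Dir SW: first cell '.' (not opp) -> no flip
Dir S: first cell '.' (not opp) -> no flip
Dir SE: edge -> no flip
All flips: (3,4)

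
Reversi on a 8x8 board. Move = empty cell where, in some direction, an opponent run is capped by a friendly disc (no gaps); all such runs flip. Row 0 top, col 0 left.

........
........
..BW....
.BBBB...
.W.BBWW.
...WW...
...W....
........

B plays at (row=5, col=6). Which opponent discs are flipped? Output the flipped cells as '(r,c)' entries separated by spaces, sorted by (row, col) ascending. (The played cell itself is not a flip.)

Answer: (4,5)

Derivation:
Dir NW: opp run (4,5) capped by B -> flip
Dir N: opp run (4,6), next='.' -> no flip
Dir NE: first cell '.' (not opp) -> no flip
Dir W: first cell '.' (not opp) -> no flip
Dir E: first cell '.' (not opp) -> no flip
Dir SW: first cell '.' (not opp) -> no flip
Dir S: first cell '.' (not opp) -> no flip
Dir SE: first cell '.' (not opp) -> no flip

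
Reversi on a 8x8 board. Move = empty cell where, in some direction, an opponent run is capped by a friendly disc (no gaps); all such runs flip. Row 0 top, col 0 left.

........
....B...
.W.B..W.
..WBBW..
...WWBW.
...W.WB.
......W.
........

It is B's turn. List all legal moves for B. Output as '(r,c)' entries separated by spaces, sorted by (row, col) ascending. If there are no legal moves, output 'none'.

Answer: (2,5) (3,1) (3,6) (4,1) (4,2) (4,7) (5,2) (5,4) (6,3) (6,5) (7,6) (7,7)

Derivation:
(1,0): no bracket -> illegal
(1,1): no bracket -> illegal
(1,2): no bracket -> illegal
(1,5): no bracket -> illegal
(1,6): no bracket -> illegal
(1,7): no bracket -> illegal
(2,0): no bracket -> illegal
(2,2): no bracket -> illegal
(2,4): no bracket -> illegal
(2,5): flips 1 -> legal
(2,7): no bracket -> illegal
(3,0): no bracket -> illegal
(3,1): flips 1 -> legal
(3,6): flips 2 -> legal
(3,7): no bracket -> illegal
(4,1): flips 1 -> legal
(4,2): flips 2 -> legal
(4,7): flips 1 -> legal
(5,2): flips 1 -> legal
(5,4): flips 2 -> legal
(5,7): no bracket -> illegal
(6,2): no bracket -> illegal
(6,3): flips 2 -> legal
(6,4): no bracket -> illegal
(6,5): flips 1 -> legal
(6,7): no bracket -> illegal
(7,5): no bracket -> illegal
(7,6): flips 1 -> legal
(7,7): flips 3 -> legal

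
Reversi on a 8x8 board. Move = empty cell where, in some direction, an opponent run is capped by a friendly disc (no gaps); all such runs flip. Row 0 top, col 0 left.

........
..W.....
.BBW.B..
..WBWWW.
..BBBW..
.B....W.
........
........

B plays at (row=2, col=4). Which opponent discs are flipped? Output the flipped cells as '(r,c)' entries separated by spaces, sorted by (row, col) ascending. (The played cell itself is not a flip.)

Answer: (2,3) (3,4)

Derivation:
Dir NW: first cell '.' (not opp) -> no flip
Dir N: first cell '.' (not opp) -> no flip
Dir NE: first cell '.' (not opp) -> no flip
Dir W: opp run (2,3) capped by B -> flip
Dir E: first cell 'B' (not opp) -> no flip
Dir SW: first cell 'B' (not opp) -> no flip
Dir S: opp run (3,4) capped by B -> flip
Dir SE: opp run (3,5), next='.' -> no flip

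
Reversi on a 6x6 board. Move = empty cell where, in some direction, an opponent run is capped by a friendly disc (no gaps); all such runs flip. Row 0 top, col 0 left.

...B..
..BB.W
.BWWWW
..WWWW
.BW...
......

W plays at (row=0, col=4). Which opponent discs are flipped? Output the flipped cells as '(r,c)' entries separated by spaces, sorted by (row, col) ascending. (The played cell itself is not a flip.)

Answer: (1,3)

Derivation:
Dir NW: edge -> no flip
Dir N: edge -> no flip
Dir NE: edge -> no flip
Dir W: opp run (0,3), next='.' -> no flip
Dir E: first cell '.' (not opp) -> no flip
Dir SW: opp run (1,3) capped by W -> flip
Dir S: first cell '.' (not opp) -> no flip
Dir SE: first cell 'W' (not opp) -> no flip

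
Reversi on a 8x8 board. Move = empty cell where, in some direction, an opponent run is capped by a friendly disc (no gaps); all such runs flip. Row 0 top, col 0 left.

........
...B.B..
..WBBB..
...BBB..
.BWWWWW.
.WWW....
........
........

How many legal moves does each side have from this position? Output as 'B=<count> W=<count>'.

Answer: B=12 W=12

Derivation:
-- B to move --
(1,1): flips 1 -> legal
(1,2): no bracket -> illegal
(2,1): flips 1 -> legal
(3,1): flips 1 -> legal
(3,2): no bracket -> illegal
(3,6): no bracket -> illegal
(3,7): no bracket -> illegal
(4,0): no bracket -> illegal
(4,7): flips 5 -> legal
(5,0): no bracket -> illegal
(5,4): flips 1 -> legal
(5,5): flips 2 -> legal
(5,6): flips 1 -> legal
(5,7): flips 1 -> legal
(6,0): flips 2 -> legal
(6,1): flips 3 -> legal
(6,2): flips 2 -> legal
(6,3): flips 3 -> legal
(6,4): no bracket -> illegal
B mobility = 12
-- W to move --
(0,2): flips 3 -> legal
(0,3): flips 3 -> legal
(0,4): flips 1 -> legal
(0,5): flips 3 -> legal
(0,6): flips 3 -> legal
(1,2): flips 2 -> legal
(1,4): flips 2 -> legal
(1,6): flips 2 -> legal
(2,6): flips 4 -> legal
(3,0): flips 1 -> legal
(3,1): flips 1 -> legal
(3,2): no bracket -> illegal
(3,6): no bracket -> illegal
(4,0): flips 1 -> legal
(5,0): no bracket -> illegal
W mobility = 12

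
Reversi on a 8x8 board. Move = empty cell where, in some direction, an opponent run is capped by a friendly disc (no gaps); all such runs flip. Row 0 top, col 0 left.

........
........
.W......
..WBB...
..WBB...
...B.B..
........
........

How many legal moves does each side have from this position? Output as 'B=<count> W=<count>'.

-- B to move --
(1,0): flips 2 -> legal
(1,1): no bracket -> illegal
(1,2): no bracket -> illegal
(2,0): no bracket -> illegal
(2,2): no bracket -> illegal
(2,3): no bracket -> illegal
(3,0): no bracket -> illegal
(3,1): flips 2 -> legal
(4,1): flips 1 -> legal
(5,1): flips 1 -> legal
(5,2): no bracket -> illegal
B mobility = 4
-- W to move --
(2,2): no bracket -> illegal
(2,3): no bracket -> illegal
(2,4): flips 1 -> legal
(2,5): no bracket -> illegal
(3,5): flips 2 -> legal
(4,5): flips 2 -> legal
(4,6): no bracket -> illegal
(5,2): no bracket -> illegal
(5,4): flips 1 -> legal
(5,6): no bracket -> illegal
(6,2): no bracket -> illegal
(6,3): no bracket -> illegal
(6,4): flips 1 -> legal
(6,5): no bracket -> illegal
(6,6): no bracket -> illegal
W mobility = 5

Answer: B=4 W=5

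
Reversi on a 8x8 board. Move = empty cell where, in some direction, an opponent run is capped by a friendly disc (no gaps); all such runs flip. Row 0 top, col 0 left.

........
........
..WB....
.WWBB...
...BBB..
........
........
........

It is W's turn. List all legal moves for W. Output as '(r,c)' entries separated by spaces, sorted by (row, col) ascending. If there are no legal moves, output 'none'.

(1,2): no bracket -> illegal
(1,3): no bracket -> illegal
(1,4): flips 1 -> legal
(2,4): flips 1 -> legal
(2,5): no bracket -> illegal
(3,5): flips 2 -> legal
(3,6): no bracket -> illegal
(4,2): no bracket -> illegal
(4,6): no bracket -> illegal
(5,2): no bracket -> illegal
(5,3): no bracket -> illegal
(5,4): flips 1 -> legal
(5,5): flips 2 -> legal
(5,6): no bracket -> illegal

Answer: (1,4) (2,4) (3,5) (5,4) (5,5)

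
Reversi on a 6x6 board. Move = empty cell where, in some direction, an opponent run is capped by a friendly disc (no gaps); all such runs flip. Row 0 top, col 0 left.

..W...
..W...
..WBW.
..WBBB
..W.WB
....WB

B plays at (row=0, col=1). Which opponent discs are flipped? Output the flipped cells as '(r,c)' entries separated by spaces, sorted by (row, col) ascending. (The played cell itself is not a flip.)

Dir NW: edge -> no flip
Dir N: edge -> no flip
Dir NE: edge -> no flip
Dir W: first cell '.' (not opp) -> no flip
Dir E: opp run (0,2), next='.' -> no flip
Dir SW: first cell '.' (not opp) -> no flip
Dir S: first cell '.' (not opp) -> no flip
Dir SE: opp run (1,2) capped by B -> flip

Answer: (1,2)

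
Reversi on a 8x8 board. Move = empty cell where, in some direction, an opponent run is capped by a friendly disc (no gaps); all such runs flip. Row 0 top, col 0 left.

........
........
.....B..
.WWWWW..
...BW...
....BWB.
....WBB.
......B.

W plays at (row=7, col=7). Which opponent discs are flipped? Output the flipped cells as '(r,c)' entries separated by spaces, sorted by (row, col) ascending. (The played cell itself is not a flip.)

Dir NW: opp run (6,6) capped by W -> flip
Dir N: first cell '.' (not opp) -> no flip
Dir NE: edge -> no flip
Dir W: opp run (7,6), next='.' -> no flip
Dir E: edge -> no flip
Dir SW: edge -> no flip
Dir S: edge -> no flip
Dir SE: edge -> no flip

Answer: (6,6)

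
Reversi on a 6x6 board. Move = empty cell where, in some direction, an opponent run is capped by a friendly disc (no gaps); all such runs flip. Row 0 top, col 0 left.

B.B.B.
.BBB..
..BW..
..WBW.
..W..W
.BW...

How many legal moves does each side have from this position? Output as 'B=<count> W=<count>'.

-- B to move --
(1,4): no bracket -> illegal
(2,1): no bracket -> illegal
(2,4): flips 1 -> legal
(2,5): no bracket -> illegal
(3,1): flips 1 -> legal
(3,5): flips 1 -> legal
(4,1): no bracket -> illegal
(4,3): no bracket -> illegal
(4,4): no bracket -> illegal
(5,3): flips 1 -> legal
(5,4): no bracket -> illegal
(5,5): no bracket -> illegal
B mobility = 4
-- W to move --
(0,1): flips 1 -> legal
(0,3): flips 1 -> legal
(0,5): no bracket -> illegal
(1,0): no bracket -> illegal
(1,4): no bracket -> illegal
(1,5): no bracket -> illegal
(2,0): no bracket -> illegal
(2,1): flips 1 -> legal
(2,4): flips 1 -> legal
(3,1): no bracket -> illegal
(4,0): no bracket -> illegal
(4,1): no bracket -> illegal
(4,3): flips 1 -> legal
(4,4): no bracket -> illegal
(5,0): flips 1 -> legal
W mobility = 6

Answer: B=4 W=6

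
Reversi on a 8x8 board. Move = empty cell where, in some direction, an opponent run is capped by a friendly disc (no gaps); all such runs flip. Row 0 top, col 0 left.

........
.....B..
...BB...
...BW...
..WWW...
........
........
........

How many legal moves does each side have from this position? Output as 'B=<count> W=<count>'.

Answer: B=6 W=6

Derivation:
-- B to move --
(2,5): no bracket -> illegal
(3,1): no bracket -> illegal
(3,2): no bracket -> illegal
(3,5): flips 1 -> legal
(4,1): no bracket -> illegal
(4,5): flips 1 -> legal
(5,1): flips 1 -> legal
(5,2): no bracket -> illegal
(5,3): flips 1 -> legal
(5,4): flips 2 -> legal
(5,5): flips 1 -> legal
B mobility = 6
-- W to move --
(0,4): no bracket -> illegal
(0,5): no bracket -> illegal
(0,6): flips 3 -> legal
(1,2): flips 1 -> legal
(1,3): flips 2 -> legal
(1,4): flips 1 -> legal
(1,6): no bracket -> illegal
(2,2): flips 1 -> legal
(2,5): no bracket -> illegal
(2,6): no bracket -> illegal
(3,2): flips 1 -> legal
(3,5): no bracket -> illegal
W mobility = 6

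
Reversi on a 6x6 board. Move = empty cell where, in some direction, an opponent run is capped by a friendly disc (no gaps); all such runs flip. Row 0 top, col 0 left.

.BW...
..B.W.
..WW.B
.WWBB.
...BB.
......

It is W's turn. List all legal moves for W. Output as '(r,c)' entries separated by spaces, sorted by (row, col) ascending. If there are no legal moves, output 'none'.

(0,0): flips 1 -> legal
(0,3): no bracket -> illegal
(1,0): no bracket -> illegal
(1,1): no bracket -> illegal
(1,3): no bracket -> illegal
(1,5): no bracket -> illegal
(2,1): no bracket -> illegal
(2,4): no bracket -> illegal
(3,5): flips 2 -> legal
(4,2): no bracket -> illegal
(4,5): flips 1 -> legal
(5,2): no bracket -> illegal
(5,3): flips 2 -> legal
(5,4): flips 1 -> legal
(5,5): flips 2 -> legal

Answer: (0,0) (3,5) (4,5) (5,3) (5,4) (5,5)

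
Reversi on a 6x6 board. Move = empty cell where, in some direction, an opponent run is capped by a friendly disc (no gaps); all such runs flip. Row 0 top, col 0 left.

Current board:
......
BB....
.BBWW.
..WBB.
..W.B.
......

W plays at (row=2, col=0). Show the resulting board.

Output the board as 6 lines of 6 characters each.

Answer: ......
BB....
WWWWW.
..WBB.
..W.B.
......

Derivation:
Place W at (2,0); scan 8 dirs for brackets.
Dir NW: edge -> no flip
Dir N: opp run (1,0), next='.' -> no flip
Dir NE: opp run (1,1), next='.' -> no flip
Dir W: edge -> no flip
Dir E: opp run (2,1) (2,2) capped by W -> flip
Dir SW: edge -> no flip
Dir S: first cell '.' (not opp) -> no flip
Dir SE: first cell '.' (not opp) -> no flip
All flips: (2,1) (2,2)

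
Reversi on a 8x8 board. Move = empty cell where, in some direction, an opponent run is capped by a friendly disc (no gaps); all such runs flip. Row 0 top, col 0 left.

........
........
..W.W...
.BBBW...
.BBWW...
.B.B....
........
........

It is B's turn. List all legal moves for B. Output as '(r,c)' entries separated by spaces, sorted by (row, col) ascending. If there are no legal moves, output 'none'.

(1,1): flips 1 -> legal
(1,2): flips 1 -> legal
(1,3): flips 1 -> legal
(1,4): no bracket -> illegal
(1,5): flips 1 -> legal
(2,1): no bracket -> illegal
(2,3): no bracket -> illegal
(2,5): no bracket -> illegal
(3,5): flips 2 -> legal
(4,5): flips 2 -> legal
(5,2): no bracket -> illegal
(5,4): flips 1 -> legal
(5,5): flips 1 -> legal

Answer: (1,1) (1,2) (1,3) (1,5) (3,5) (4,5) (5,4) (5,5)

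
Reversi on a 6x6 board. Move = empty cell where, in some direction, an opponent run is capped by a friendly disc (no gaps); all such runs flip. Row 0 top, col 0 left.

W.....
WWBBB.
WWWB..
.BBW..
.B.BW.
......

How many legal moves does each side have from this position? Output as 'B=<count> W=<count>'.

-- B to move --
(0,1): flips 2 -> legal
(0,2): no bracket -> illegal
(2,4): no bracket -> illegal
(3,0): flips 1 -> legal
(3,4): flips 1 -> legal
(3,5): no bracket -> illegal
(4,2): no bracket -> illegal
(4,5): flips 1 -> legal
(5,3): no bracket -> illegal
(5,4): no bracket -> illegal
(5,5): no bracket -> illegal
B mobility = 4
-- W to move --
(0,1): no bracket -> illegal
(0,2): flips 1 -> legal
(0,3): flips 3 -> legal
(0,4): flips 1 -> legal
(0,5): no bracket -> illegal
(1,5): flips 3 -> legal
(2,4): flips 1 -> legal
(2,5): no bracket -> illegal
(3,0): flips 2 -> legal
(3,4): no bracket -> illegal
(4,0): flips 1 -> legal
(4,2): flips 3 -> legal
(5,0): no bracket -> illegal
(5,1): flips 2 -> legal
(5,2): no bracket -> illegal
(5,3): flips 1 -> legal
(5,4): flips 2 -> legal
W mobility = 11

Answer: B=4 W=11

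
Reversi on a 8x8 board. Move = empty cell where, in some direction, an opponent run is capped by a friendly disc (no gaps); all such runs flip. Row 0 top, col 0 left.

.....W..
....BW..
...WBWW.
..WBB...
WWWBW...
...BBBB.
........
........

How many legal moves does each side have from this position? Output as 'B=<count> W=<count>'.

-- B to move --
(0,4): no bracket -> illegal
(0,6): flips 1 -> legal
(1,2): flips 1 -> legal
(1,3): flips 1 -> legal
(1,6): flips 2 -> legal
(1,7): no bracket -> illegal
(2,1): flips 1 -> legal
(2,2): flips 1 -> legal
(2,7): flips 2 -> legal
(3,0): no bracket -> illegal
(3,1): flips 2 -> legal
(3,5): flips 1 -> legal
(3,6): flips 1 -> legal
(3,7): no bracket -> illegal
(4,5): flips 1 -> legal
(5,0): flips 3 -> legal
(5,1): flips 1 -> legal
(5,2): no bracket -> illegal
B mobility = 13
-- W to move --
(0,3): flips 1 -> legal
(0,4): flips 3 -> legal
(1,3): flips 1 -> legal
(2,2): flips 1 -> legal
(3,5): flips 2 -> legal
(4,5): flips 1 -> legal
(4,6): no bracket -> illegal
(4,7): no bracket -> illegal
(5,2): flips 2 -> legal
(5,7): no bracket -> illegal
(6,2): flips 1 -> legal
(6,3): flips 3 -> legal
(6,4): flips 2 -> legal
(6,5): flips 2 -> legal
(6,6): flips 1 -> legal
(6,7): no bracket -> illegal
W mobility = 12

Answer: B=13 W=12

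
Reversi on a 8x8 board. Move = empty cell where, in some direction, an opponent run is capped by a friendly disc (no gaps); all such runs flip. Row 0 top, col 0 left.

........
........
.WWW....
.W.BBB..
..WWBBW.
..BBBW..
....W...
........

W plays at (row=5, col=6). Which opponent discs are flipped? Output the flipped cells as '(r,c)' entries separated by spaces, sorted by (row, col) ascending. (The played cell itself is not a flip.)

Answer: (3,4) (4,5)

Derivation:
Dir NW: opp run (4,5) (3,4) capped by W -> flip
Dir N: first cell 'W' (not opp) -> no flip
Dir NE: first cell '.' (not opp) -> no flip
Dir W: first cell 'W' (not opp) -> no flip
Dir E: first cell '.' (not opp) -> no flip
Dir SW: first cell '.' (not opp) -> no flip
Dir S: first cell '.' (not opp) -> no flip
Dir SE: first cell '.' (not opp) -> no flip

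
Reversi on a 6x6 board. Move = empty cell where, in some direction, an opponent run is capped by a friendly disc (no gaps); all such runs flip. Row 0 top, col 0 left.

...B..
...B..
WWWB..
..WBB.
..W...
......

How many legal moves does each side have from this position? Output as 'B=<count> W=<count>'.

Answer: B=4 W=5

Derivation:
-- B to move --
(1,0): no bracket -> illegal
(1,1): flips 1 -> legal
(1,2): no bracket -> illegal
(3,0): no bracket -> illegal
(3,1): flips 2 -> legal
(4,1): flips 1 -> legal
(4,3): no bracket -> illegal
(5,1): flips 1 -> legal
(5,2): no bracket -> illegal
(5,3): no bracket -> illegal
B mobility = 4
-- W to move --
(0,2): no bracket -> illegal
(0,4): flips 1 -> legal
(1,2): no bracket -> illegal
(1,4): flips 1 -> legal
(2,4): flips 2 -> legal
(2,5): no bracket -> illegal
(3,5): flips 2 -> legal
(4,3): no bracket -> illegal
(4,4): flips 1 -> legal
(4,5): no bracket -> illegal
W mobility = 5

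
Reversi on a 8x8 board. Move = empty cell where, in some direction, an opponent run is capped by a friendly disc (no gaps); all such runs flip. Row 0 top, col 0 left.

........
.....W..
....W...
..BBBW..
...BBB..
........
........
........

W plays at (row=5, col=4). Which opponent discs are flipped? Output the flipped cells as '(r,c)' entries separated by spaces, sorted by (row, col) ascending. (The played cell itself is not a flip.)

Dir NW: opp run (4,3) (3,2), next='.' -> no flip
Dir N: opp run (4,4) (3,4) capped by W -> flip
Dir NE: opp run (4,5), next='.' -> no flip
Dir W: first cell '.' (not opp) -> no flip
Dir E: first cell '.' (not opp) -> no flip
Dir SW: first cell '.' (not opp) -> no flip
Dir S: first cell '.' (not opp) -> no flip
Dir SE: first cell '.' (not opp) -> no flip

Answer: (3,4) (4,4)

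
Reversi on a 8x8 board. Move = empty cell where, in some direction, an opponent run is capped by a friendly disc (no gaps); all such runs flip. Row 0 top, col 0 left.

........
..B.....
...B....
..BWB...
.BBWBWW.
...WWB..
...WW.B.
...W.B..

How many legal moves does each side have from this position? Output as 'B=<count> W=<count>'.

Answer: B=10 W=12

Derivation:
-- B to move --
(2,2): flips 1 -> legal
(2,4): flips 1 -> legal
(3,5): flips 1 -> legal
(3,6): no bracket -> illegal
(3,7): flips 1 -> legal
(4,7): flips 2 -> legal
(5,2): flips 3 -> legal
(5,6): flips 1 -> legal
(5,7): no bracket -> illegal
(6,2): flips 1 -> legal
(6,5): flips 2 -> legal
(7,2): no bracket -> illegal
(7,4): flips 2 -> legal
B mobility = 10
-- W to move --
(0,1): flips 3 -> legal
(0,2): no bracket -> illegal
(0,3): no bracket -> illegal
(1,1): no bracket -> illegal
(1,3): flips 1 -> legal
(1,4): no bracket -> illegal
(2,1): flips 1 -> legal
(2,2): no bracket -> illegal
(2,4): flips 2 -> legal
(2,5): flips 1 -> legal
(3,0): no bracket -> illegal
(3,1): flips 2 -> legal
(3,5): flips 2 -> legal
(4,0): flips 2 -> legal
(5,0): no bracket -> illegal
(5,1): flips 1 -> legal
(5,2): no bracket -> illegal
(5,6): flips 1 -> legal
(5,7): no bracket -> illegal
(6,5): flips 1 -> legal
(6,7): no bracket -> illegal
(7,4): no bracket -> illegal
(7,6): no bracket -> illegal
(7,7): flips 3 -> legal
W mobility = 12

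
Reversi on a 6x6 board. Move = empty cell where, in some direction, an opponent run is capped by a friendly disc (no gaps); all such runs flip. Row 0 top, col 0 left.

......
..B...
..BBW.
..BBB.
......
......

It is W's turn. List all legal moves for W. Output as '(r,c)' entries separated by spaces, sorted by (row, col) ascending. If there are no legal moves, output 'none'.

Answer: (2,1) (4,2) (4,4)

Derivation:
(0,1): no bracket -> illegal
(0,2): no bracket -> illegal
(0,3): no bracket -> illegal
(1,1): no bracket -> illegal
(1,3): no bracket -> illegal
(1,4): no bracket -> illegal
(2,1): flips 2 -> legal
(2,5): no bracket -> illegal
(3,1): no bracket -> illegal
(3,5): no bracket -> illegal
(4,1): no bracket -> illegal
(4,2): flips 1 -> legal
(4,3): no bracket -> illegal
(4,4): flips 1 -> legal
(4,5): no bracket -> illegal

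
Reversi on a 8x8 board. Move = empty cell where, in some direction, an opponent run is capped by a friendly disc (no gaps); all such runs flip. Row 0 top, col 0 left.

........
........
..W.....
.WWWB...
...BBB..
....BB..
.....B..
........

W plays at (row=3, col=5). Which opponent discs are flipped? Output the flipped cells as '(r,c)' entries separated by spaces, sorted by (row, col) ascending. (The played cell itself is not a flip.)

Dir NW: first cell '.' (not opp) -> no flip
Dir N: first cell '.' (not opp) -> no flip
Dir NE: first cell '.' (not opp) -> no flip
Dir W: opp run (3,4) capped by W -> flip
Dir E: first cell '.' (not opp) -> no flip
Dir SW: opp run (4,4), next='.' -> no flip
Dir S: opp run (4,5) (5,5) (6,5), next='.' -> no flip
Dir SE: first cell '.' (not opp) -> no flip

Answer: (3,4)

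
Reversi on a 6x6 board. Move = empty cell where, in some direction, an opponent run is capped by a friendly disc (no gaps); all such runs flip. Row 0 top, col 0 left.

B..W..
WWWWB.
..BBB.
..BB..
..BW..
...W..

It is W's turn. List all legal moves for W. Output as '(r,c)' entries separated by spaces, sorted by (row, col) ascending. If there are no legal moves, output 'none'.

Answer: (1,5) (2,1) (2,5) (3,1) (3,4) (3,5) (4,1) (4,4) (5,2)

Derivation:
(0,1): no bracket -> illegal
(0,4): no bracket -> illegal
(0,5): no bracket -> illegal
(1,5): flips 1 -> legal
(2,1): flips 1 -> legal
(2,5): flips 1 -> legal
(3,1): flips 2 -> legal
(3,4): flips 1 -> legal
(3,5): flips 1 -> legal
(4,1): flips 1 -> legal
(4,4): flips 2 -> legal
(5,1): no bracket -> illegal
(5,2): flips 3 -> legal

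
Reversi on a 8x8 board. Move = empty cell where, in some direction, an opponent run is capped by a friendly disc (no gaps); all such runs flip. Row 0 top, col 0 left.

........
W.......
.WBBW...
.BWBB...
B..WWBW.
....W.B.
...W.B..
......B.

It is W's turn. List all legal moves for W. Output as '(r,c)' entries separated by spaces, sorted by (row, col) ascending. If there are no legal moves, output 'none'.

Answer: (1,1) (1,2) (1,3) (1,4) (2,5) (3,0) (3,5) (3,6) (4,1) (4,2) (6,6)

Derivation:
(1,1): flips 2 -> legal
(1,2): flips 1 -> legal
(1,3): flips 2 -> legal
(1,4): flips 1 -> legal
(2,0): no bracket -> illegal
(2,5): flips 1 -> legal
(3,0): flips 1 -> legal
(3,5): flips 2 -> legal
(3,6): flips 1 -> legal
(4,1): flips 1 -> legal
(4,2): flips 1 -> legal
(4,7): no bracket -> illegal
(5,0): no bracket -> illegal
(5,1): no bracket -> illegal
(5,5): no bracket -> illegal
(5,7): no bracket -> illegal
(6,4): no bracket -> illegal
(6,6): flips 1 -> legal
(6,7): no bracket -> illegal
(7,4): no bracket -> illegal
(7,5): no bracket -> illegal
(7,7): no bracket -> illegal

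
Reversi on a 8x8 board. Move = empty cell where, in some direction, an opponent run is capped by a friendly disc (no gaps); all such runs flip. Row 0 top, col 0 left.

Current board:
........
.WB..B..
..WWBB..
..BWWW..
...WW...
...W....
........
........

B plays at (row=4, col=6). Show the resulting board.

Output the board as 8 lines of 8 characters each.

Answer: ........
.WB..B..
..WWBB..
..BWWB..
...WW.B.
...W....
........
........

Derivation:
Place B at (4,6); scan 8 dirs for brackets.
Dir NW: opp run (3,5) capped by B -> flip
Dir N: first cell '.' (not opp) -> no flip
Dir NE: first cell '.' (not opp) -> no flip
Dir W: first cell '.' (not opp) -> no flip
Dir E: first cell '.' (not opp) -> no flip
Dir SW: first cell '.' (not opp) -> no flip
Dir S: first cell '.' (not opp) -> no flip
Dir SE: first cell '.' (not opp) -> no flip
All flips: (3,5)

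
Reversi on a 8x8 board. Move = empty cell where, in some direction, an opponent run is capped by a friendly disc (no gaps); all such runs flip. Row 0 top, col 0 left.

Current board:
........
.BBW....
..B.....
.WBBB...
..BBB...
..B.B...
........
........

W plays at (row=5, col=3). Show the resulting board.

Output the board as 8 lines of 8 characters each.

Place W at (5,3); scan 8 dirs for brackets.
Dir NW: opp run (4,2) capped by W -> flip
Dir N: opp run (4,3) (3,3), next='.' -> no flip
Dir NE: opp run (4,4), next='.' -> no flip
Dir W: opp run (5,2), next='.' -> no flip
Dir E: opp run (5,4), next='.' -> no flip
Dir SW: first cell '.' (not opp) -> no flip
Dir S: first cell '.' (not opp) -> no flip
Dir SE: first cell '.' (not opp) -> no flip
All flips: (4,2)

Answer: ........
.BBW....
..B.....
.WBBB...
..WBB...
..BWB...
........
........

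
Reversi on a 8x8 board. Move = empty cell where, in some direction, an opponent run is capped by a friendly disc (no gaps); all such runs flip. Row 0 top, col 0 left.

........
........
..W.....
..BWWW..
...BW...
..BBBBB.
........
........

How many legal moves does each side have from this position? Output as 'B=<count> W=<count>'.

Answer: B=8 W=7

Derivation:
-- B to move --
(1,1): flips 3 -> legal
(1,2): flips 1 -> legal
(1,3): no bracket -> illegal
(2,1): no bracket -> illegal
(2,3): flips 1 -> legal
(2,4): flips 2 -> legal
(2,5): flips 1 -> legal
(2,6): flips 2 -> legal
(3,1): no bracket -> illegal
(3,6): flips 3 -> legal
(4,2): no bracket -> illegal
(4,5): flips 1 -> legal
(4,6): no bracket -> illegal
B mobility = 8
-- W to move --
(2,1): no bracket -> illegal
(2,3): no bracket -> illegal
(3,1): flips 1 -> legal
(4,1): no bracket -> illegal
(4,2): flips 2 -> legal
(4,5): no bracket -> illegal
(4,6): no bracket -> illegal
(4,7): no bracket -> illegal
(5,1): no bracket -> illegal
(5,7): no bracket -> illegal
(6,1): flips 2 -> legal
(6,2): flips 1 -> legal
(6,3): flips 2 -> legal
(6,4): flips 1 -> legal
(6,5): no bracket -> illegal
(6,6): flips 1 -> legal
(6,7): no bracket -> illegal
W mobility = 7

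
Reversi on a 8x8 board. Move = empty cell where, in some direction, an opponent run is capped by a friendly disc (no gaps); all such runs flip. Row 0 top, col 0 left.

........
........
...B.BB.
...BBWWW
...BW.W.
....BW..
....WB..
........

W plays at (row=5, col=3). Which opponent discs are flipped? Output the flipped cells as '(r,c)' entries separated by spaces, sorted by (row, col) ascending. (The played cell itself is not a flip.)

Answer: (5,4)

Derivation:
Dir NW: first cell '.' (not opp) -> no flip
Dir N: opp run (4,3) (3,3) (2,3), next='.' -> no flip
Dir NE: first cell 'W' (not opp) -> no flip
Dir W: first cell '.' (not opp) -> no flip
Dir E: opp run (5,4) capped by W -> flip
Dir SW: first cell '.' (not opp) -> no flip
Dir S: first cell '.' (not opp) -> no flip
Dir SE: first cell 'W' (not opp) -> no flip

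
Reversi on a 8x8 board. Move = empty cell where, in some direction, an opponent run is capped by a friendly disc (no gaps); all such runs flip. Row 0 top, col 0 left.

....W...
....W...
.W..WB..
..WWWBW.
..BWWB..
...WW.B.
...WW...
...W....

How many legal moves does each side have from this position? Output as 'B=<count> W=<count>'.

-- B to move --
(0,3): flips 1 -> legal
(0,5): no bracket -> illegal
(1,0): no bracket -> illegal
(1,1): no bracket -> illegal
(1,2): no bracket -> illegal
(1,3): flips 1 -> legal
(1,5): flips 2 -> legal
(2,0): no bracket -> illegal
(2,2): flips 1 -> legal
(2,3): flips 2 -> legal
(2,6): no bracket -> illegal
(2,7): flips 1 -> legal
(3,0): no bracket -> illegal
(3,1): flips 3 -> legal
(3,7): flips 1 -> legal
(4,1): no bracket -> illegal
(4,6): no bracket -> illegal
(4,7): flips 1 -> legal
(5,2): flips 2 -> legal
(5,5): no bracket -> illegal
(6,2): flips 2 -> legal
(6,5): no bracket -> illegal
(7,2): flips 2 -> legal
(7,4): no bracket -> illegal
(7,5): flips 2 -> legal
B mobility = 13
-- W to move --
(1,5): no bracket -> illegal
(1,6): flips 1 -> legal
(2,6): flips 2 -> legal
(3,1): flips 1 -> legal
(4,1): flips 1 -> legal
(4,6): flips 2 -> legal
(4,7): no bracket -> illegal
(5,1): flips 1 -> legal
(5,2): flips 1 -> legal
(5,5): no bracket -> illegal
(5,7): no bracket -> illegal
(6,5): no bracket -> illegal
(6,6): no bracket -> illegal
(6,7): flips 2 -> legal
W mobility = 8

Answer: B=13 W=8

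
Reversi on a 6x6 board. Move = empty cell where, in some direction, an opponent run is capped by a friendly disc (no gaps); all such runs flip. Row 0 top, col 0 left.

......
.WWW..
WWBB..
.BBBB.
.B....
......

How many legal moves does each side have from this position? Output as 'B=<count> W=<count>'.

-- B to move --
(0,0): flips 1 -> legal
(0,1): flips 3 -> legal
(0,2): flips 1 -> legal
(0,3): flips 1 -> legal
(0,4): flips 1 -> legal
(1,0): flips 1 -> legal
(1,4): no bracket -> illegal
(2,4): no bracket -> illegal
(3,0): no bracket -> illegal
B mobility = 6
-- W to move --
(1,4): no bracket -> illegal
(2,4): flips 2 -> legal
(2,5): no bracket -> illegal
(3,0): no bracket -> illegal
(3,5): no bracket -> illegal
(4,0): flips 2 -> legal
(4,2): flips 3 -> legal
(4,3): flips 3 -> legal
(4,4): flips 2 -> legal
(4,5): flips 2 -> legal
(5,0): no bracket -> illegal
(5,1): flips 2 -> legal
(5,2): no bracket -> illegal
W mobility = 7

Answer: B=6 W=7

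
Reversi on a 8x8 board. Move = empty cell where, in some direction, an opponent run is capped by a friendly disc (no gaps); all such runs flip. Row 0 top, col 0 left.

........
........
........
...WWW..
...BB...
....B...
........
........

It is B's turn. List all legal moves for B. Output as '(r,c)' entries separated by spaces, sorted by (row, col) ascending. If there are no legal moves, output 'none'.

Answer: (2,2) (2,3) (2,4) (2,5) (2,6)

Derivation:
(2,2): flips 1 -> legal
(2,3): flips 1 -> legal
(2,4): flips 1 -> legal
(2,5): flips 1 -> legal
(2,6): flips 1 -> legal
(3,2): no bracket -> illegal
(3,6): no bracket -> illegal
(4,2): no bracket -> illegal
(4,5): no bracket -> illegal
(4,6): no bracket -> illegal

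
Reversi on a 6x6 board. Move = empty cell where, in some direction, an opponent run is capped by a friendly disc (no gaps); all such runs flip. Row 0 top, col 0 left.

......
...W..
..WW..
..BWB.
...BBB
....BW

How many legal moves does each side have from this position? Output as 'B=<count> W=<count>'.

Answer: B=4 W=5

Derivation:
-- B to move --
(0,2): no bracket -> illegal
(0,3): flips 3 -> legal
(0,4): no bracket -> illegal
(1,1): flips 2 -> legal
(1,2): flips 2 -> legal
(1,4): flips 1 -> legal
(2,1): no bracket -> illegal
(2,4): no bracket -> illegal
(3,1): no bracket -> illegal
(4,2): no bracket -> illegal
B mobility = 4
-- W to move --
(2,1): no bracket -> illegal
(2,4): no bracket -> illegal
(2,5): no bracket -> illegal
(3,1): flips 1 -> legal
(3,5): flips 2 -> legal
(4,1): flips 1 -> legal
(4,2): flips 1 -> legal
(5,2): no bracket -> illegal
(5,3): flips 2 -> legal
W mobility = 5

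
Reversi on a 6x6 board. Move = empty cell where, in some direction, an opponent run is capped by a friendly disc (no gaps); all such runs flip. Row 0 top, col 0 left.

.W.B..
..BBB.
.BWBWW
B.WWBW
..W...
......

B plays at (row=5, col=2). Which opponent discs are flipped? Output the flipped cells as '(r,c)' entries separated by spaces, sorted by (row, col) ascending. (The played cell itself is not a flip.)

Dir NW: first cell '.' (not opp) -> no flip
Dir N: opp run (4,2) (3,2) (2,2) capped by B -> flip
Dir NE: first cell '.' (not opp) -> no flip
Dir W: first cell '.' (not opp) -> no flip
Dir E: first cell '.' (not opp) -> no flip
Dir SW: edge -> no flip
Dir S: edge -> no flip
Dir SE: edge -> no flip

Answer: (2,2) (3,2) (4,2)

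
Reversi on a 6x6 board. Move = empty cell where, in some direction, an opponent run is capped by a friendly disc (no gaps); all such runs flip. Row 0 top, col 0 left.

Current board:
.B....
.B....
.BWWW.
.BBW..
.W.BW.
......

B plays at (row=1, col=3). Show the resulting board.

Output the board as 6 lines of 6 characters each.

Answer: .B....
.B.B..
.BBBW.
.BBB..
.W.BW.
......

Derivation:
Place B at (1,3); scan 8 dirs for brackets.
Dir NW: first cell '.' (not opp) -> no flip
Dir N: first cell '.' (not opp) -> no flip
Dir NE: first cell '.' (not opp) -> no flip
Dir W: first cell '.' (not opp) -> no flip
Dir E: first cell '.' (not opp) -> no flip
Dir SW: opp run (2,2) capped by B -> flip
Dir S: opp run (2,3) (3,3) capped by B -> flip
Dir SE: opp run (2,4), next='.' -> no flip
All flips: (2,2) (2,3) (3,3)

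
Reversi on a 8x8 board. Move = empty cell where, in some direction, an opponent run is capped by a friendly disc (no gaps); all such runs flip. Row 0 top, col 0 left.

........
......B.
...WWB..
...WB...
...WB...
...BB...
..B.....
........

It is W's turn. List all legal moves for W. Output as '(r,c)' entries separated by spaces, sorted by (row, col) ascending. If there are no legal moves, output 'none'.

(0,5): no bracket -> illegal
(0,6): no bracket -> illegal
(0,7): flips 3 -> legal
(1,4): no bracket -> illegal
(1,5): no bracket -> illegal
(1,7): no bracket -> illegal
(2,6): flips 1 -> legal
(2,7): no bracket -> illegal
(3,5): flips 1 -> legal
(3,6): no bracket -> illegal
(4,2): no bracket -> illegal
(4,5): flips 2 -> legal
(5,1): no bracket -> illegal
(5,2): no bracket -> illegal
(5,5): flips 1 -> legal
(6,1): no bracket -> illegal
(6,3): flips 1 -> legal
(6,4): flips 3 -> legal
(6,5): flips 1 -> legal
(7,1): no bracket -> illegal
(7,2): no bracket -> illegal
(7,3): no bracket -> illegal

Answer: (0,7) (2,6) (3,5) (4,5) (5,5) (6,3) (6,4) (6,5)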